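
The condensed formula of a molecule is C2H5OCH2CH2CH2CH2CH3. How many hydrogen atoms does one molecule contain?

16

Atom tally by fragment:
  C2H5OCH2 → C:3 H:7 O:1
  CH2 → C:1 H:2
  CH2 → C:1 H:2
  CH2 → C:1 H:2
  CH3 → C:1 H:3
Element totals:
  C: 7
  H: 16
  O: 1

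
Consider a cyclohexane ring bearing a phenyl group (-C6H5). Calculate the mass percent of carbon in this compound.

Atom tally by fragment:
  cyclohexane ring core → C:6 H:12
  (− 1 ring H displaced by substituents)
  + C6H5 → C:6 H:5
Element totals:
  C: 12
  H: 16
Molecular formula: C12H16.
Molar mass = 160.260 g/mol.
Mass from C: 12 × 12.011 = 144.132 g/mol.
%C = 144.132 / 160.260 × 100 = 89.94%.

89.94%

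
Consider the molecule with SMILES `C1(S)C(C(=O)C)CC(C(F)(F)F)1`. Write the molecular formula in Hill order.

Atom tally by fragment:
  cyclobutane ring core → C:4 H:8
  (− 3 ring H displaced by substituents)
  + SH → S:1 H:1
  + COCH3 → C:2 H:3 O:1
  + CF3 → C:1 F:3
Element totals:
  C: 7
  H: 9
  F: 3
  O: 1
  S: 1

C7H9F3OS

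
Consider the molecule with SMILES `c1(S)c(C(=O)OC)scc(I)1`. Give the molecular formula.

Atom tally by fragment:
  thiophene ring core → C:4 H:4 S:1
  (− 3 ring H displaced by substituents)
  + SH → S:1 H:1
  + COOCH3 → C:2 H:3 O:2
  + I → I:1
Element totals:
  C: 6
  H: 5
  I: 1
  O: 2
  S: 2

C6H5IO2S2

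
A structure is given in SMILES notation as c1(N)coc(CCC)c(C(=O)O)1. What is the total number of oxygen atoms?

3

Atom tally by fragment:
  furan ring core → C:4 H:4 O:1
  (− 3 ring H displaced by substituents)
  + NH2 → N:1 H:2
  + CH2CH2CH3 → C:3 H:7
  + COOH → C:1 H:1 O:2
Element totals:
  C: 8
  H: 11
  N: 1
  O: 3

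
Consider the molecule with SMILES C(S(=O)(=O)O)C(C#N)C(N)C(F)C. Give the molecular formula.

Atom tally by fragment:
  HO3SCH2 → C:1 H:3 S:1 O:3
  CH(CN) → C:2 H:1 N:1
  CH(NH2) → C:1 H:3 N:1
  CH(F) → C:1 H:1 F:1
  CH3 → C:1 H:3
Element totals:
  C: 6
  H: 11
  F: 1
  N: 2
  O: 3
  S: 1

C6H11FN2O3S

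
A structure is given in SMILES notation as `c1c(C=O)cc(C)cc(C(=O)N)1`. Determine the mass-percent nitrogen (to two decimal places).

Atom tally by fragment:
  benzene ring core → C:6 H:6
  (− 3 ring H displaced by substituents)
  + CHO → C:1 H:1 O:1
  + CH3 → C:1 H:3
  + CONH2 → C:1 H:2 O:1 N:1
Element totals:
  C: 9
  H: 9
  N: 1
  O: 2
Molecular formula: C9H9NO2.
Molar mass = 163.176 g/mol.
Mass from N: 1 × 14.007 = 14.007 g/mol.
%N = 14.007 / 163.176 × 100 = 8.58%.

8.58%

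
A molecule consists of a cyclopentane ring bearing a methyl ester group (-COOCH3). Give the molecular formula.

Atom tally by fragment:
  cyclopentane ring core → C:5 H:10
  (− 1 ring H displaced by substituents)
  + COOCH3 → C:2 H:3 O:2
Element totals:
  C: 7
  H: 12
  O: 2

C7H12O2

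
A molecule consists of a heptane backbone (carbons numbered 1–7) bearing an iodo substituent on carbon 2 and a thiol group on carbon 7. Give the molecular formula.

Atom tally by fragment:
  CH3 → C:1 H:3
  CH(I) → C:1 H:1 I:1
  CH2 → C:1 H:2
  CH2 → C:1 H:2
  CH2 → C:1 H:2
  CH2 → C:1 H:2
  CH2SH → C:1 H:3 S:1
Element totals:
  C: 7
  H: 15
  I: 1
  S: 1

C7H15IS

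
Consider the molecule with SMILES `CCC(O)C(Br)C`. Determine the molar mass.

167.05 g/mol

Atom tally by fragment:
  CH3 → C:1 H:3
  CH2 → C:1 H:2
  CH(OH) → C:1 H:2 O:1
  CH(Br) → C:1 H:1 Br:1
  CH3 → C:1 H:3
Element totals:
  C: 5
  H: 11
  Br: 1
  O: 1
Molecular formula: C5H11BrO.
  M = 5(12.011) + 11(1.008) + 79.904 + 15.999
    = 60.055 + 11.088 + 79.904 + 15.999 = 167.046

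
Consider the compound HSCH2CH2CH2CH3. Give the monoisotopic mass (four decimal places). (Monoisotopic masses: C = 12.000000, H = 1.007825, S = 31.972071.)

90.0503

Element totals:
  C: 4
  H: 10
  S: 1
Molecular formula: C4H10S.
  M = 4(12.0) + 10(1.007825) + 31.972071
    = 48.000000 + 10.078250 + 31.972071 = 90.050321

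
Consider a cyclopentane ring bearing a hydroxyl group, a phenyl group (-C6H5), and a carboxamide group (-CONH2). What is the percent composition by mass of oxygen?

15.59%

Atom tally by fragment:
  cyclopentane ring core → C:5 H:10
  (− 3 ring H displaced by substituents)
  + OH → O:1 H:1
  + C6H5 → C:6 H:5
  + CONH2 → C:1 H:2 O:1 N:1
Element totals:
  C: 12
  H: 15
  N: 1
  O: 2
Molecular formula: C12H15NO2.
Molar mass = 205.257 g/mol.
Mass from O: 2 × 15.999 = 31.998 g/mol.
%O = 31.998 / 205.257 × 100 = 15.59%.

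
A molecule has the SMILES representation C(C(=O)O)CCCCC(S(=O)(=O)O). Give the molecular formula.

C7H14O5S

Atom tally by fragment:
  HOOCCH2 → C:2 H:3 O:2
  CH2 → C:1 H:2
  CH2 → C:1 H:2
  CH2 → C:1 H:2
  CH2 → C:1 H:2
  CH2SO3H → C:1 H:3 S:1 O:3
Element totals:
  C: 7
  H: 14
  O: 5
  S: 1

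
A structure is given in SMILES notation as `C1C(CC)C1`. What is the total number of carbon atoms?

Atom tally by fragment:
  cyclopropane ring core → C:3 H:6
  (− 1 ring H displaced by substituents)
  + C2H5 → C:2 H:5
Element totals:
  C: 5
  H: 10

5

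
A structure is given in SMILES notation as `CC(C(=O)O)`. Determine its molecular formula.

C3H6O2

Atom tally by fragment:
  CH3 → C:1 H:3
  CH2COOH → C:2 H:3 O:2
Element totals:
  C: 3
  H: 6
  O: 2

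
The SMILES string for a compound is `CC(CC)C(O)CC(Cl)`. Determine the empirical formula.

Atom tally by fragment:
  CH3 → C:1 H:3
  CH(C2H5) → C:3 H:6
  CH(OH) → C:1 H:2 O:1
  CH2 → C:1 H:2
  CH2Cl → C:1 H:2 Cl:1
Element totals:
  C: 7
  H: 15
  Cl: 1
  O: 1
Molecular formula: C7H15ClO.
gcd of subscripts (7, 1, 15, 1) = 1, so the empirical formula equals the molecular formula.

C7H15ClO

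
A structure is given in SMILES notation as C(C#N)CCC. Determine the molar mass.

Atom tally by fragment:
  NCCH2 → C:2 H:2 N:1
  CH2 → C:1 H:2
  CH2 → C:1 H:2
  CH3 → C:1 H:3
Element totals:
  C: 5
  H: 9
  N: 1
Molecular formula: C5H9N.
  M = 5(12.011) + 9(1.008) + 14.007
    = 60.055 + 9.072 + 14.007 = 83.134

83.13 g/mol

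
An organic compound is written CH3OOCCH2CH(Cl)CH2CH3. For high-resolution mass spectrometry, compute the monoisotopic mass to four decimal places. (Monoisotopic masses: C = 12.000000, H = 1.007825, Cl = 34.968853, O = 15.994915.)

Element totals:
  C: 6
  H: 11
  Cl: 1
  O: 2
Molecular formula: C6H11ClO2.
  M = 6(12.0) + 11(1.007825) + 34.968853 + 2(15.994915)
    = 72.000000 + 11.086075 + 34.968853 + 31.989830 = 150.044758

150.0448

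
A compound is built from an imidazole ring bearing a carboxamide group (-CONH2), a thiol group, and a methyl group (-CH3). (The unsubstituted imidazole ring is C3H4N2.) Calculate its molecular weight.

157.19 g/mol

Atom tally by fragment:
  imidazole ring core → C:3 H:4 N:2
  (− 3 ring H displaced by substituents)
  + CONH2 → C:1 H:2 O:1 N:1
  + SH → S:1 H:1
  + CH3 → C:1 H:3
Element totals:
  C: 5
  H: 7
  N: 3
  O: 1
  S: 1
Molecular formula: C5H7N3OS.
  M = 5(12.011) + 7(1.008) + 3(14.007) + 15.999 + 32.06
    = 60.055 + 7.056 + 42.021 + 15.999 + 32.060 = 157.191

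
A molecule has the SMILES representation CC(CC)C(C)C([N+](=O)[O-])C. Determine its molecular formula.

C8H17NO2

Atom tally by fragment:
  CH3 → C:1 H:3
  CH(C2H5) → C:3 H:6
  CH(CH3) → C:2 H:4
  CH(NO2) → C:1 H:1 N:1 O:2
  CH3 → C:1 H:3
Element totals:
  C: 8
  H: 17
  N: 1
  O: 2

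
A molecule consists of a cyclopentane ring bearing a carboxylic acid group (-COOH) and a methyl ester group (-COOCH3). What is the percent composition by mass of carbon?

Atom tally by fragment:
  cyclopentane ring core → C:5 H:10
  (− 2 ring H displaced by substituents)
  + COOH → C:1 H:1 O:2
  + COOCH3 → C:2 H:3 O:2
Element totals:
  C: 8
  H: 12
  O: 4
Molecular formula: C8H12O4.
Molar mass = 172.180 g/mol.
Mass from C: 8 × 12.011 = 96.088 g/mol.
%C = 96.088 / 172.180 × 100 = 55.81%.

55.81%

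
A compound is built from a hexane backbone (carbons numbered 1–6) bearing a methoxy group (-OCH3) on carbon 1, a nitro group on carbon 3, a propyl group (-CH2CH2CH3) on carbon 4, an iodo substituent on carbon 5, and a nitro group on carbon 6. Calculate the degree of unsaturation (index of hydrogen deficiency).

2

Atom tally by fragment:
  CH3OCH2 → C:2 H:5 O:1
  CH2 → C:1 H:2
  CH(NO2) → C:1 H:1 N:1 O:2
  CH(CH2CH2CH3) → C:4 H:8
  CH(I) → C:1 H:1 I:1
  CH2NO2 → C:1 H:2 N:1 O:2
Element totals:
  C: 10
  H: 19
  I: 1
  N: 2
  O: 5
Molecular formula: C10H19IN2O5.
DoU = (2C + 2 + N − H − X) / 2 = (2·10 + 2 + 2 − 19 − 1) / 2 = 2.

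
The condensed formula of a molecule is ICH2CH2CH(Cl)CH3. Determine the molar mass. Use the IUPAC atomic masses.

Element totals:
  C: 4
  H: 8
  Cl: 1
  I: 1
Molecular formula: C4H8ClI.
  M = 4(12.011) + 8(1.008) + 35.45 + 126.904
    = 48.044 + 8.064 + 35.450 + 126.904 = 218.462

218.46 g/mol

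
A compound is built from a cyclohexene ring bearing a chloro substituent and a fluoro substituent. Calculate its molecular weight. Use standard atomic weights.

Atom tally by fragment:
  cyclohexene ring core → C:6 H:10
  (− 2 ring H displaced by substituents)
  + Cl → Cl:1
  + F → F:1
Element totals:
  C: 6
  H: 8
  Cl: 1
  F: 1
Molecular formula: C6H8ClF.
  M = 6(12.011) + 8(1.008) + 35.45 + 18.998
    = 72.066 + 8.064 + 35.450 + 18.998 = 134.578

134.58 g/mol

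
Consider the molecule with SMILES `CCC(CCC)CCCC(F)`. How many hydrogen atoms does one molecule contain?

21

Atom tally by fragment:
  CH3 → C:1 H:3
  CH2 → C:1 H:2
  CH(CH2CH2CH3) → C:4 H:8
  CH2 → C:1 H:2
  CH2 → C:1 H:2
  CH2 → C:1 H:2
  CH2F → C:1 H:2 F:1
Element totals:
  C: 10
  H: 21
  F: 1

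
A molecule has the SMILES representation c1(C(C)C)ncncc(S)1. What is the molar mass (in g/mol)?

Atom tally by fragment:
  pyrimidine ring core → C:4 H:4 N:2
  (− 2 ring H displaced by substituents)
  + CH(CH3)2 → C:3 H:7
  + SH → S:1 H:1
Element totals:
  C: 7
  H: 10
  N: 2
  S: 1
Molecular formula: C7H10N2S.
  M = 7(12.011) + 10(1.008) + 2(14.007) + 32.06
    = 84.077 + 10.080 + 28.014 + 32.060 = 154.231

154.23 g/mol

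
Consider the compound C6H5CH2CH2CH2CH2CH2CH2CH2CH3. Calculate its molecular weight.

190.33 g/mol

Element totals:
  C: 14
  H: 22
Molecular formula: C14H22.
  M = 14(12.011) + 22(1.008)
    = 168.154 + 22.176 = 190.330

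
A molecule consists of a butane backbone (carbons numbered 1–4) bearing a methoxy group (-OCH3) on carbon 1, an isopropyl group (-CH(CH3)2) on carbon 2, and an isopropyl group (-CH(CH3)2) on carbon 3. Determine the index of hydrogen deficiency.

Atom tally by fragment:
  CH3OCH2 → C:2 H:5 O:1
  CH(CH(CH3)2) → C:4 H:8
  CH(CH(CH3)2) → C:4 H:8
  CH3 → C:1 H:3
Element totals:
  C: 11
  H: 24
  O: 1
Molecular formula: C11H24O.
DoU = (2C + 2 + N − H − X) / 2 = (2·11 + 2 + 0 − 24 − 0) / 2 = 0.

0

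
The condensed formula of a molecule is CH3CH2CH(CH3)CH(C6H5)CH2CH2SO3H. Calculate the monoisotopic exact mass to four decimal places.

256.1133

Element totals:
  C: 13
  H: 20
  O: 3
  S: 1
Molecular formula: C13H20O3S.
  M = 13(12.0) + 20(1.007825) + 3(15.994915) + 31.972071
    = 156.000000 + 20.156500 + 47.984745 + 31.972071 = 256.113316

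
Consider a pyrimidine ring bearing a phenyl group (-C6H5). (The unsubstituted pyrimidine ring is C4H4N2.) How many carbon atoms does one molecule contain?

10

Atom tally by fragment:
  pyrimidine ring core → C:4 H:4 N:2
  (− 1 ring H displaced by substituents)
  + C6H5 → C:6 H:5
Element totals:
  C: 10
  H: 8
  N: 2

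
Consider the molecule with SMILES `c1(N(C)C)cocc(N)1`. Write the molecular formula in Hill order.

Atom tally by fragment:
  furan ring core → C:4 H:4 O:1
  (− 2 ring H displaced by substituents)
  + N(CH3)2 → N:1 C:2 H:6
  + NH2 → N:1 H:2
Element totals:
  C: 6
  H: 10
  N: 2
  O: 1

C6H10N2O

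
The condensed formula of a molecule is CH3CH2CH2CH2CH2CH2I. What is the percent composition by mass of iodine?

59.84%

Element totals:
  C: 6
  H: 13
  I: 1
Molecular formula: C6H13I.
Molar mass = 212.074 g/mol.
Mass from I: 1 × 126.904 = 126.904 g/mol.
%I = 126.904 / 212.074 × 100 = 59.84%.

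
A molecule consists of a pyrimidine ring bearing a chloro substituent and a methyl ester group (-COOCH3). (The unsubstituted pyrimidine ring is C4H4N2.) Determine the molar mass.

Atom tally by fragment:
  pyrimidine ring core → C:4 H:4 N:2
  (− 2 ring H displaced by substituents)
  + Cl → Cl:1
  + COOCH3 → C:2 H:3 O:2
Element totals:
  C: 6
  H: 5
  Cl: 1
  N: 2
  O: 2
Molecular formula: C6H5ClN2O2.
  M = 6(12.011) + 5(1.008) + 35.45 + 2(14.007) + 2(15.999)
    = 72.066 + 5.040 + 35.450 + 28.014 + 31.998 = 172.568

172.57 g/mol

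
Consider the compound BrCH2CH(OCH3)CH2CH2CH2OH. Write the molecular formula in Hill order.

Atom tally by fragment:
  BrCH2 → C:1 H:2 Br:1
  CH(OCH3) → C:2 H:4 O:1
  CH2 → C:1 H:2
  CH2CH2OH → C:2 H:5 O:1
Element totals:
  C: 6
  H: 13
  Br: 1
  O: 2

C6H13BrO2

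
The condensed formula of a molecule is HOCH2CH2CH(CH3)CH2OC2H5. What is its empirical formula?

C7H16O2

Element totals:
  C: 7
  H: 16
  O: 2
Molecular formula: C7H16O2.
gcd of subscripts (7, 16, 2) = 1, so the empirical formula equals the molecular formula.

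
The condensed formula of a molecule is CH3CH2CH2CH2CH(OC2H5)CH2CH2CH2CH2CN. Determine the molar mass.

197.32 g/mol

Element totals:
  C: 12
  H: 23
  N: 1
  O: 1
Molecular formula: C12H23NO.
  M = 12(12.011) + 23(1.008) + 14.007 + 15.999
    = 144.132 + 23.184 + 14.007 + 15.999 = 197.322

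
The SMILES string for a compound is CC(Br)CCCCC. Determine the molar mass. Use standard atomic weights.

Atom tally by fragment:
  CH3 → C:1 H:3
  CH(Br) → C:1 H:1 Br:1
  CH2 → C:1 H:2
  CH2 → C:1 H:2
  CH2 → C:1 H:2
  CH2 → C:1 H:2
  CH3 → C:1 H:3
Element totals:
  C: 7
  H: 15
  Br: 1
Molecular formula: C7H15Br.
  M = 7(12.011) + 15(1.008) + 79.904
    = 84.077 + 15.120 + 79.904 = 179.101

179.10 g/mol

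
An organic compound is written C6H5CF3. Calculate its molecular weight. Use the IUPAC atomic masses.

Element totals:
  C: 7
  H: 5
  F: 3
Molecular formula: C7H5F3.
  M = 7(12.011) + 5(1.008) + 3(18.998)
    = 84.077 + 5.040 + 56.994 = 146.111

146.11 g/mol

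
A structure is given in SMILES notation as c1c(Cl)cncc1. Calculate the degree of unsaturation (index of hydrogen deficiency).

4

Atom tally by fragment:
  pyridine ring core → C:5 H:5 N:1
  (− 1 ring H displaced by substituents)
  + Cl → Cl:1
Element totals:
  C: 5
  H: 4
  Cl: 1
  N: 1
Molecular formula: C5H4ClN.
DoU = (2C + 2 + N − H − X) / 2 = (2·5 + 2 + 1 − 4 − 1) / 2 = 4.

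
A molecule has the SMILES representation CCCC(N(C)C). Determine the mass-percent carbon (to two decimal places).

71.22%

Atom tally by fragment:
  CH3 → C:1 H:3
  CH2 → C:1 H:2
  CH2 → C:1 H:2
  CH2N(CH3)2 → C:3 H:8 N:1
Element totals:
  C: 6
  H: 15
  N: 1
Molecular formula: C6H15N.
Molar mass = 101.193 g/mol.
Mass from C: 6 × 12.011 = 72.066 g/mol.
%C = 72.066 / 101.193 × 100 = 71.22%.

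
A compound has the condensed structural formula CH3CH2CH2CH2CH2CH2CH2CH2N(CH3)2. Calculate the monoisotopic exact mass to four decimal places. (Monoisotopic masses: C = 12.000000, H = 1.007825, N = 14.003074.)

157.1830

Atom tally by fragment:
  CH3 → C:1 H:3
  CH2 → C:1 H:2
  CH2 → C:1 H:2
  CH2 → C:1 H:2
  CH2 → C:1 H:2
  CH2 → C:1 H:2
  CH2 → C:1 H:2
  CH2N(CH3)2 → C:3 H:8 N:1
Element totals:
  C: 10
  H: 23
  N: 1
Molecular formula: C10H23N.
  M = 10(12.0) + 23(1.007825) + 14.003074
    = 120.000000 + 23.179975 + 14.003074 = 157.183049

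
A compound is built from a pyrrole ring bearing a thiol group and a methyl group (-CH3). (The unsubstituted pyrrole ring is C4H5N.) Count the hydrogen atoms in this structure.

Atom tally by fragment:
  pyrrole ring core → C:4 H:5 N:1
  (− 2 ring H displaced by substituents)
  + SH → S:1 H:1
  + CH3 → C:1 H:3
Element totals:
  C: 5
  H: 7
  N: 1
  S: 1

7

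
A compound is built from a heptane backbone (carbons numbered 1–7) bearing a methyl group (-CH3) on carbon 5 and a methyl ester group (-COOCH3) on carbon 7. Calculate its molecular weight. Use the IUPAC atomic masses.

Atom tally by fragment:
  CH3 → C:1 H:3
  CH2 → C:1 H:2
  CH2 → C:1 H:2
  CH2 → C:1 H:2
  CH(CH3) → C:2 H:4
  CH2 → C:1 H:2
  CH2COOCH3 → C:3 H:5 O:2
Element totals:
  C: 10
  H: 20
  O: 2
Molecular formula: C10H20O2.
  M = 10(12.011) + 20(1.008) + 2(15.999)
    = 120.110 + 20.160 + 31.998 = 172.268

172.27 g/mol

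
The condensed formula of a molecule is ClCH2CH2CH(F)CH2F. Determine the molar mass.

128.55 g/mol

Atom tally by fragment:
  ClCH2 → C:1 H:2 Cl:1
  CH2 → C:1 H:2
  CH(F) → C:1 H:1 F:1
  CH2F → C:1 H:2 F:1
Element totals:
  C: 4
  H: 7
  Cl: 1
  F: 2
Molecular formula: C4H7ClF2.
  M = 4(12.011) + 7(1.008) + 35.45 + 2(18.998)
    = 48.044 + 7.056 + 35.450 + 37.996 = 128.546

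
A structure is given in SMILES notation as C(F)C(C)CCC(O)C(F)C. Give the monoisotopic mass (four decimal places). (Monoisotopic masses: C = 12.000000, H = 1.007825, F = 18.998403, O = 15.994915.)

166.1169

Atom tally by fragment:
  FCH2 → C:1 H:2 F:1
  CH(CH3) → C:2 H:4
  CH2 → C:1 H:2
  CH2 → C:1 H:2
  CH(OH) → C:1 H:2 O:1
  CH(F) → C:1 H:1 F:1
  CH3 → C:1 H:3
Element totals:
  C: 8
  H: 16
  F: 2
  O: 1
Molecular formula: C8H16F2O.
  M = 8(12.0) + 16(1.007825) + 2(18.998403) + 15.994915
    = 96.000000 + 16.125200 + 37.996806 + 15.994915 = 166.116921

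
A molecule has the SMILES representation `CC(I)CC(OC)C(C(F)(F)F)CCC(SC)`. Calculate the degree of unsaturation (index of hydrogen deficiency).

0

Atom tally by fragment:
  CH3 → C:1 H:3
  CH(I) → C:1 H:1 I:1
  CH2 → C:1 H:2
  CH(OCH3) → C:2 H:4 O:1
  CH(CF3) → C:2 H:1 F:3
  CH2 → C:1 H:2
  CH2 → C:1 H:2
  CH2SCH3 → C:2 H:5 S:1
Element totals:
  C: 11
  H: 20
  F: 3
  I: 1
  O: 1
  S: 1
Molecular formula: C11H20F3IOS.
DoU = (2C + 2 + N − H − X) / 2 = (2·11 + 2 + 0 − 20 − 4) / 2 = 0.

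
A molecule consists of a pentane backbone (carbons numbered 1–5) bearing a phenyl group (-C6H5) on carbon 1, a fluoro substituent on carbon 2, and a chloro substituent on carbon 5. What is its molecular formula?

C11H14ClF

Atom tally by fragment:
  C6H5CH2 → C:7 H:7
  CH(F) → C:1 H:1 F:1
  CH2 → C:1 H:2
  CH2 → C:1 H:2
  CH2Cl → C:1 H:2 Cl:1
Element totals:
  C: 11
  H: 14
  Cl: 1
  F: 1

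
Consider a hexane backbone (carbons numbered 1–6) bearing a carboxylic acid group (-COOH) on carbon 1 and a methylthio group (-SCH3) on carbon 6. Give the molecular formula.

Atom tally by fragment:
  HOOCCH2 → C:2 H:3 O:2
  CH2 → C:1 H:2
  CH2 → C:1 H:2
  CH2 → C:1 H:2
  CH2 → C:1 H:2
  CH2SCH3 → C:2 H:5 S:1
Element totals:
  C: 8
  H: 16
  O: 2
  S: 1

C8H16O2S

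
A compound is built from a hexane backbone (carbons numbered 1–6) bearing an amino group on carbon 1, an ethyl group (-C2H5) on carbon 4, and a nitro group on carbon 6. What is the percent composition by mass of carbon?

Atom tally by fragment:
  H2NCH2 → C:1 H:4 N:1
  CH2 → C:1 H:2
  CH2 → C:1 H:2
  CH(C2H5) → C:3 H:6
  CH2 → C:1 H:2
  CH2NO2 → C:1 H:2 N:1 O:2
Element totals:
  C: 8
  H: 18
  N: 2
  O: 2
Molecular formula: C8H18N2O2.
Molar mass = 174.244 g/mol.
Mass from C: 8 × 12.011 = 96.088 g/mol.
%C = 96.088 / 174.244 × 100 = 55.15%.

55.15%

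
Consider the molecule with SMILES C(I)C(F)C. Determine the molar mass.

Atom tally by fragment:
  ICH2 → C:1 H:2 I:1
  CH(F) → C:1 H:1 F:1
  CH3 → C:1 H:3
Element totals:
  C: 3
  H: 6
  F: 1
  I: 1
Molecular formula: C3H6FI.
  M = 3(12.011) + 6(1.008) + 18.998 + 126.904
    = 36.033 + 6.048 + 18.998 + 126.904 = 187.983

187.98 g/mol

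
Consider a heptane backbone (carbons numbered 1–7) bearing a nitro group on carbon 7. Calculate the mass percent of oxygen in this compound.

22.04%

Atom tally by fragment:
  CH3 → C:1 H:3
  CH2 → C:1 H:2
  CH2 → C:1 H:2
  CH2 → C:1 H:2
  CH2 → C:1 H:2
  CH2 → C:1 H:2
  CH2NO2 → C:1 H:2 N:1 O:2
Element totals:
  C: 7
  H: 15
  N: 1
  O: 2
Molecular formula: C7H15NO2.
Molar mass = 145.202 g/mol.
Mass from O: 2 × 15.999 = 31.998 g/mol.
%O = 31.998 / 145.202 × 100 = 22.04%.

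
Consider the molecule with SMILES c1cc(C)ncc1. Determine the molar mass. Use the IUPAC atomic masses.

Atom tally by fragment:
  pyridine ring core → C:5 H:5 N:1
  (− 1 ring H displaced by substituents)
  + CH3 → C:1 H:3
Element totals:
  C: 6
  H: 7
  N: 1
Molecular formula: C6H7N.
  M = 6(12.011) + 7(1.008) + 14.007
    = 72.066 + 7.056 + 14.007 = 93.129

93.13 g/mol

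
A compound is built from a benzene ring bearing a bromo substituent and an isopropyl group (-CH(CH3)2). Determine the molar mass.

Atom tally by fragment:
  benzene ring core → C:6 H:6
  (− 2 ring H displaced by substituents)
  + Br → Br:1
  + CH(CH3)2 → C:3 H:7
Element totals:
  C: 9
  H: 11
  Br: 1
Molecular formula: C9H11Br.
  M = 9(12.011) + 11(1.008) + 79.904
    = 108.099 + 11.088 + 79.904 = 199.091

199.09 g/mol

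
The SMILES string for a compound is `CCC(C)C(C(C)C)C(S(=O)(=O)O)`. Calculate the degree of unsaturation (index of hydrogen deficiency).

0

Atom tally by fragment:
  CH3 → C:1 H:3
  CH2 → C:1 H:2
  CH(CH3) → C:2 H:4
  CH(CH(CH3)2) → C:4 H:8
  CH2SO3H → C:1 H:3 S:1 O:3
Element totals:
  C: 9
  H: 20
  O: 3
  S: 1
Molecular formula: C9H20O3S.
DoU = (2C + 2 + N − H − X) / 2 = (2·9 + 2 + 0 − 20 − 0) / 2 = 0.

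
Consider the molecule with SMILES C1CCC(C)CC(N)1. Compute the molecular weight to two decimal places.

113.20 g/mol

Atom tally by fragment:
  cyclohexane ring core → C:6 H:12
  (− 2 ring H displaced by substituents)
  + CH3 → C:1 H:3
  + NH2 → N:1 H:2
Element totals:
  C: 7
  H: 15
  N: 1
Molecular formula: C7H15N.
  M = 7(12.011) + 15(1.008) + 14.007
    = 84.077 + 15.120 + 14.007 = 113.204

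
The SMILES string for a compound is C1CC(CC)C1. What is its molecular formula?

Atom tally by fragment:
  cyclobutane ring core → C:4 H:8
  (− 1 ring H displaced by substituents)
  + C2H5 → C:2 H:5
Element totals:
  C: 6
  H: 12

C6H12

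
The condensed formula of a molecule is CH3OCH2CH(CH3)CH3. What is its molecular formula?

C5H12O

Element totals:
  C: 5
  H: 12
  O: 1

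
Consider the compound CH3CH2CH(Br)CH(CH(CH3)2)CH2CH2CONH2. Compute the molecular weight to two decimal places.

250.18 g/mol

Atom tally by fragment:
  CH3 → C:1 H:3
  CH2 → C:1 H:2
  CH(Br) → C:1 H:1 Br:1
  CH(CH(CH3)2) → C:4 H:8
  CH2 → C:1 H:2
  CH2CONH2 → C:2 H:4 O:1 N:1
Element totals:
  C: 10
  H: 20
  Br: 1
  N: 1
  O: 1
Molecular formula: C10H20BrNO.
  M = 10(12.011) + 20(1.008) + 79.904 + 14.007 + 15.999
    = 120.110 + 20.160 + 79.904 + 14.007 + 15.999 = 250.180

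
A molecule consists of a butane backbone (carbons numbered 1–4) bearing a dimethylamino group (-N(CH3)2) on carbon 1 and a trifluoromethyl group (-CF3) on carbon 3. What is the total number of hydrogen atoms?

14

Atom tally by fragment:
  (CH3)2NCH2 → C:3 H:8 N:1
  CH2 → C:1 H:2
  CH(CF3) → C:2 H:1 F:3
  CH3 → C:1 H:3
Element totals:
  C: 7
  H: 14
  F: 3
  N: 1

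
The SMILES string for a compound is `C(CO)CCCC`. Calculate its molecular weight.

102.18 g/mol

Atom tally by fragment:
  HOCH2CH2 → C:2 H:5 O:1
  CH2 → C:1 H:2
  CH2 → C:1 H:2
  CH2 → C:1 H:2
  CH3 → C:1 H:3
Element totals:
  C: 6
  H: 14
  O: 1
Molecular formula: C6H14O.
  M = 6(12.011) + 14(1.008) + 15.999
    = 72.066 + 14.112 + 15.999 = 102.177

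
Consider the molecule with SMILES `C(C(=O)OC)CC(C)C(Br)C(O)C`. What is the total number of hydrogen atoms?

Atom tally by fragment:
  CH3OOCCH2 → C:3 H:5 O:2
  CH2 → C:1 H:2
  CH(CH3) → C:2 H:4
  CH(Br) → C:1 H:1 Br:1
  CH(OH) → C:1 H:2 O:1
  CH3 → C:1 H:3
Element totals:
  C: 9
  H: 17
  Br: 1
  O: 3

17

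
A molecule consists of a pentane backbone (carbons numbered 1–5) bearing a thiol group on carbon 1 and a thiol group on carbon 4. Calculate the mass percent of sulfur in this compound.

47.05%

Atom tally by fragment:
  HSCH2 → C:1 H:3 S:1
  CH2 → C:1 H:2
  CH2 → C:1 H:2
  CH(SH) → C:1 H:2 S:1
  CH3 → C:1 H:3
Element totals:
  C: 5
  H: 12
  S: 2
Molecular formula: C5H12S2.
Molar mass = 136.271 g/mol.
Mass from S: 2 × 32.06 = 64.120 g/mol.
%S = 64.120 / 136.271 × 100 = 47.05%.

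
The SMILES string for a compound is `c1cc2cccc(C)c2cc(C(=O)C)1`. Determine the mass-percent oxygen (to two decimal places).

8.68%

Atom tally by fragment:
  naphthalene ring system core → C:10 H:8
  (− 2 ring H displaced by substituents)
  + CH3 → C:1 H:3
  + COCH3 → C:2 H:3 O:1
Element totals:
  C: 13
  H: 12
  O: 1
Molecular formula: C13H12O.
Molar mass = 184.238 g/mol.
Mass from O: 1 × 15.999 = 15.999 g/mol.
%O = 15.999 / 184.238 × 100 = 8.68%.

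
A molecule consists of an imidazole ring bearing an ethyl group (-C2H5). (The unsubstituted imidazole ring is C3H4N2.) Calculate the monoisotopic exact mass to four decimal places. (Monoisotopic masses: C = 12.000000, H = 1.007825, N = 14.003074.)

96.0687

Atom tally by fragment:
  imidazole ring core → C:3 H:4 N:2
  (− 1 ring H displaced by substituents)
  + C2H5 → C:2 H:5
Element totals:
  C: 5
  H: 8
  N: 2
Molecular formula: C5H8N2.
  M = 5(12.0) + 8(1.007825) + 2(14.003074)
    = 60.000000 + 8.062600 + 28.006148 = 96.068748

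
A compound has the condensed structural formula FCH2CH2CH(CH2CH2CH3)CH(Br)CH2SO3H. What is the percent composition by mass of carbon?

Element totals:
  C: 8
  H: 16
  Br: 1
  F: 1
  O: 3
  S: 1
Molecular formula: C8H16BrFO3S.
Molar mass = 291.175 g/mol.
Mass from C: 8 × 12.011 = 96.088 g/mol.
%C = 96.088 / 291.175 × 100 = 33.00%.

33.00%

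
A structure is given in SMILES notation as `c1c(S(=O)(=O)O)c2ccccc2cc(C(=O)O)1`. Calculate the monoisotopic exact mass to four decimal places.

Atom tally by fragment:
  naphthalene ring system core → C:10 H:8
  (− 2 ring H displaced by substituents)
  + SO3H → S:1 O:3 H:1
  + COOH → C:1 H:1 O:2
Element totals:
  C: 11
  H: 8
  O: 5
  S: 1
Molecular formula: C11H8O5S.
  M = 11(12.0) + 8(1.007825) + 5(15.994915) + 31.972071
    = 132.000000 + 8.062600 + 79.974575 + 31.972071 = 252.009246

252.0092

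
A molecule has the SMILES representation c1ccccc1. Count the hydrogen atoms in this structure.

6

Atom tally by fragment:
  benzene ring core → C:6 H:6
Element totals:
  C: 6
  H: 6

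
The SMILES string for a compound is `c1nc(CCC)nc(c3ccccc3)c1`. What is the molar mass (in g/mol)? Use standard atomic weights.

198.27 g/mol

Atom tally by fragment:
  pyrimidine ring core → C:4 H:4 N:2
  (− 2 ring H displaced by substituents)
  + CH2CH2CH3 → C:3 H:7
  + C6H5 → C:6 H:5
Element totals:
  C: 13
  H: 14
  N: 2
Molecular formula: C13H14N2.
  M = 13(12.011) + 14(1.008) + 2(14.007)
    = 156.143 + 14.112 + 28.014 = 198.269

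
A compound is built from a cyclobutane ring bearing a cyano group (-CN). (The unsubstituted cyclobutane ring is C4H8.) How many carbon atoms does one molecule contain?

5

Atom tally by fragment:
  cyclobutane ring core → C:4 H:8
  (− 1 ring H displaced by substituents)
  + CN → C:1 N:1
Element totals:
  C: 5
  H: 7
  N: 1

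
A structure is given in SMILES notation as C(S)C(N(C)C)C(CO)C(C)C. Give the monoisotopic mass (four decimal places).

191.1344

Atom tally by fragment:
  HSCH2 → C:1 H:3 S:1
  CH(N(CH3)2) → C:3 H:7 N:1
  CH(CH2OH) → C:2 H:4 O:1
  CH(CH3) → C:2 H:4
  CH3 → C:1 H:3
Element totals:
  C: 9
  H: 21
  N: 1
  O: 1
  S: 1
Molecular formula: C9H21NOS.
  M = 9(12.0) + 21(1.007825) + 14.003074 + 15.994915 + 31.972071
    = 108.000000 + 21.164325 + 14.003074 + 15.994915 + 31.972071 = 191.134385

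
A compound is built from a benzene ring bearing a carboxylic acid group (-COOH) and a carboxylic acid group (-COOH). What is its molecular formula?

Atom tally by fragment:
  benzene ring core → C:6 H:6
  (− 2 ring H displaced by substituents)
  + COOH → C:1 H:1 O:2
  + COOH → C:1 H:1 O:2
Element totals:
  C: 8
  H: 6
  O: 4

C8H6O4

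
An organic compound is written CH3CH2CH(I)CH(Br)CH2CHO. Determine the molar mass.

304.95 g/mol

Element totals:
  C: 6
  H: 10
  Br: 1
  I: 1
  O: 1
Molecular formula: C6H10BrIO.
  M = 6(12.011) + 10(1.008) + 79.904 + 126.904 + 15.999
    = 72.066 + 10.080 + 79.904 + 126.904 + 15.999 = 304.953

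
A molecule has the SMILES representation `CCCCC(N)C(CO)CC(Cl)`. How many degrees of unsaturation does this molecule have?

Atom tally by fragment:
  CH3 → C:1 H:3
  CH2 → C:1 H:2
  CH2 → C:1 H:2
  CH2 → C:1 H:2
  CH(NH2) → C:1 H:3 N:1
  CH(CH2OH) → C:2 H:4 O:1
  CH2 → C:1 H:2
  CH2Cl → C:1 H:2 Cl:1
Element totals:
  C: 9
  H: 20
  Cl: 1
  N: 1
  O: 1
Molecular formula: C9H20ClNO.
DoU = (2C + 2 + N − H − X) / 2 = (2·9 + 2 + 1 − 20 − 1) / 2 = 0.

0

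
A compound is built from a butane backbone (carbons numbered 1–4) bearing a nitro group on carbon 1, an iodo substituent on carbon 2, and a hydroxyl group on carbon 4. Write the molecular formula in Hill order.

Atom tally by fragment:
  O2NCH2 → C:1 H:2 N:1 O:2
  CH(I) → C:1 H:1 I:1
  CH2 → C:1 H:2
  CH2OH → C:1 H:3 O:1
Element totals:
  C: 4
  H: 8
  I: 1
  N: 1
  O: 3

C4H8INO3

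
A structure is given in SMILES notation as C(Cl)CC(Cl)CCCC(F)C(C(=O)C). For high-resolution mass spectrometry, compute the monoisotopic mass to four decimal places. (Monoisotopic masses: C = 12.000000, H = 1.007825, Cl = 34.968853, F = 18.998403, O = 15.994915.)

Atom tally by fragment:
  ClCH2 → C:1 H:2 Cl:1
  CH2 → C:1 H:2
  CH(Cl) → C:1 H:1 Cl:1
  CH2 → C:1 H:2
  CH2 → C:1 H:2
  CH2 → C:1 H:2
  CH(F) → C:1 H:1 F:1
  CH2COCH3 → C:3 H:5 O:1
Element totals:
  C: 10
  H: 17
  Cl: 2
  F: 1
  O: 1
Molecular formula: C10H17Cl2FO.
  M = 10(12.0) + 17(1.007825) + 2(34.968853) + 18.998403 + 15.994915
    = 120.000000 + 17.133025 + 69.937706 + 18.998403 + 15.994915 = 242.064049

242.0640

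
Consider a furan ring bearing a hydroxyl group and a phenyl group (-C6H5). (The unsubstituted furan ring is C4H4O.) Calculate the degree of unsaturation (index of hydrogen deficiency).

7

Atom tally by fragment:
  furan ring core → C:4 H:4 O:1
  (− 2 ring H displaced by substituents)
  + OH → O:1 H:1
  + C6H5 → C:6 H:5
Element totals:
  C: 10
  H: 8
  O: 2
Molecular formula: C10H8O2.
DoU = (2C + 2 + N − H − X) / 2 = (2·10 + 2 + 0 − 8 − 0) / 2 = 7.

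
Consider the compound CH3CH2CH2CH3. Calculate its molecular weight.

Atom tally by fragment:
  CH3 → C:1 H:3
  CH2 → C:1 H:2
  CH2 → C:1 H:2
  CH3 → C:1 H:3
Element totals:
  C: 4
  H: 10
Molecular formula: C4H10.
  M = 4(12.011) + 10(1.008)
    = 48.044 + 10.080 = 58.124

58.12 g/mol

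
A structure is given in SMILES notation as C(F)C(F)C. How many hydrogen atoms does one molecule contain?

6

Atom tally by fragment:
  FCH2 → C:1 H:2 F:1
  CH(F) → C:1 H:1 F:1
  CH3 → C:1 H:3
Element totals:
  C: 3
  H: 6
  F: 2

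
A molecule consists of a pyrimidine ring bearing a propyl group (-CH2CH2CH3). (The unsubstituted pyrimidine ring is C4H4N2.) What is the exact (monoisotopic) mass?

122.0844

Atom tally by fragment:
  pyrimidine ring core → C:4 H:4 N:2
  (− 1 ring H displaced by substituents)
  + CH2CH2CH3 → C:3 H:7
Element totals:
  C: 7
  H: 10
  N: 2
Molecular formula: C7H10N2.
  M = 7(12.0) + 10(1.007825) + 2(14.003074)
    = 84.000000 + 10.078250 + 28.006148 = 122.084398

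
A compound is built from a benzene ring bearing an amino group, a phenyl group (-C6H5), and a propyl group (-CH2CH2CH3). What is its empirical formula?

Atom tally by fragment:
  benzene ring core → C:6 H:6
  (− 3 ring H displaced by substituents)
  + NH2 → N:1 H:2
  + C6H5 → C:6 H:5
  + CH2CH2CH3 → C:3 H:7
Element totals:
  C: 15
  H: 17
  N: 1
Molecular formula: C15H17N.
gcd of subscripts (15, 17, 1) = 1, so the empirical formula equals the molecular formula.

C15H17N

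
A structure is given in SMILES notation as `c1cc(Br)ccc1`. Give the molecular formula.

Atom tally by fragment:
  benzene ring core → C:6 H:6
  (− 1 ring H displaced by substituents)
  + Br → Br:1
Element totals:
  C: 6
  H: 5
  Br: 1

C6H5Br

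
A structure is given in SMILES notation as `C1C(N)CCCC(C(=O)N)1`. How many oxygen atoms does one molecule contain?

Atom tally by fragment:
  cyclohexane ring core → C:6 H:12
  (− 2 ring H displaced by substituents)
  + NH2 → N:1 H:2
  + CONH2 → C:1 H:2 O:1 N:1
Element totals:
  C: 7
  H: 14
  N: 2
  O: 1

1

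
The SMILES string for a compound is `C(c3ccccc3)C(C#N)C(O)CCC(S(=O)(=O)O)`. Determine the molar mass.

Atom tally by fragment:
  C6H5CH2 → C:7 H:7
  CH(CN) → C:2 H:1 N:1
  CH(OH) → C:1 H:2 O:1
  CH2 → C:1 H:2
  CH2 → C:1 H:2
  CH2SO3H → C:1 H:3 S:1 O:3
Element totals:
  C: 13
  H: 17
  N: 1
  O: 4
  S: 1
Molecular formula: C13H17NO4S.
  M = 13(12.011) + 17(1.008) + 14.007 + 4(15.999) + 32.06
    = 156.143 + 17.136 + 14.007 + 63.996 + 32.060 = 283.342

283.34 g/mol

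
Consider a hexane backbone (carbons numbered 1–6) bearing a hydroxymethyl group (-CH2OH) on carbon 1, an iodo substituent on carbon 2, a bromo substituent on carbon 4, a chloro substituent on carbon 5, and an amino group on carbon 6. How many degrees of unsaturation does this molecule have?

Atom tally by fragment:
  HOCH2CH2 → C:2 H:5 O:1
  CH(I) → C:1 H:1 I:1
  CH2 → C:1 H:2
  CH(Br) → C:1 H:1 Br:1
  CH(Cl) → C:1 H:1 Cl:1
  CH2NH2 → C:1 H:4 N:1
Element totals:
  C: 7
  H: 14
  Br: 1
  Cl: 1
  I: 1
  N: 1
  O: 1
Molecular formula: C7H14BrClINO.
DoU = (2C + 2 + N − H − X) / 2 = (2·7 + 2 + 1 − 14 − 3) / 2 = 0.

0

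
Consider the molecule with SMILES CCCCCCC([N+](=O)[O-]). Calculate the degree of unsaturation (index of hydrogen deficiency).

Atom tally by fragment:
  CH3 → C:1 H:3
  CH2 → C:1 H:2
  CH2 → C:1 H:2
  CH2 → C:1 H:2
  CH2 → C:1 H:2
  CH2 → C:1 H:2
  CH2NO2 → C:1 H:2 N:1 O:2
Element totals:
  C: 7
  H: 15
  N: 1
  O: 2
Molecular formula: C7H15NO2.
DoU = (2C + 2 + N − H − X) / 2 = (2·7 + 2 + 1 − 15 − 0) / 2 = 1.

1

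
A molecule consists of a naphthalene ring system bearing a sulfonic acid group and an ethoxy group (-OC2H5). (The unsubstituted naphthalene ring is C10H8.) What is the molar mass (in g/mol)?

Atom tally by fragment:
  naphthalene ring system core → C:10 H:8
  (− 2 ring H displaced by substituents)
  + SO3H → S:1 O:3 H:1
  + OC2H5 → C:2 H:5 O:1
Element totals:
  C: 12
  H: 12
  O: 4
  S: 1
Molecular formula: C12H12O4S.
  M = 12(12.011) + 12(1.008) + 4(15.999) + 32.06
    = 144.132 + 12.096 + 63.996 + 32.060 = 252.284

252.28 g/mol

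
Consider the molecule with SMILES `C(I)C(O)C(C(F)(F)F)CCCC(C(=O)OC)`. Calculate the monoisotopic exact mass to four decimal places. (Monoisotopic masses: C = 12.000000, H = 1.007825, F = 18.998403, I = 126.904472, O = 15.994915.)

Atom tally by fragment:
  ICH2 → C:1 H:2 I:1
  CH(OH) → C:1 H:2 O:1
  CH(CF3) → C:2 H:1 F:3
  CH2 → C:1 H:2
  CH2 → C:1 H:2
  CH2 → C:1 H:2
  CH2COOCH3 → C:3 H:5 O:2
Element totals:
  C: 10
  H: 16
  F: 3
  I: 1
  O: 3
Molecular formula: C10H16F3IO3.
  M = 10(12.0) + 16(1.007825) + 3(18.998403) + 126.904472 + 3(15.994915)
    = 120.000000 + 16.125200 + 56.995209 + 126.904472 + 47.984745 = 368.009626

368.0096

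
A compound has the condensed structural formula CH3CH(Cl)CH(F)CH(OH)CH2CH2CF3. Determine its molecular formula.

Element totals:
  C: 7
  H: 11
  Cl: 1
  F: 4
  O: 1

C7H11ClF4O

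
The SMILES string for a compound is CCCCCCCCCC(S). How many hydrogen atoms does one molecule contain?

22

Atom tally by fragment:
  CH3 → C:1 H:3
  CH2 → C:1 H:2
  CH2 → C:1 H:2
  CH2 → C:1 H:2
  CH2 → C:1 H:2
  CH2 → C:1 H:2
  CH2 → C:1 H:2
  CH2 → C:1 H:2
  CH2 → C:1 H:2
  CH2SH → C:1 H:3 S:1
Element totals:
  C: 10
  H: 22
  S: 1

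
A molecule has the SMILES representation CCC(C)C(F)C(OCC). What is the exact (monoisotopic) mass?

Atom tally by fragment:
  CH3 → C:1 H:3
  CH2 → C:1 H:2
  CH(CH3) → C:2 H:4
  CH(F) → C:1 H:1 F:1
  CH2OC2H5 → C:3 H:7 O:1
Element totals:
  C: 8
  H: 17
  F: 1
  O: 1
Molecular formula: C8H17FO.
  M = 8(12.0) + 17(1.007825) + 18.998403 + 15.994915
    = 96.000000 + 17.133025 + 18.998403 + 15.994915 = 148.126343

148.1263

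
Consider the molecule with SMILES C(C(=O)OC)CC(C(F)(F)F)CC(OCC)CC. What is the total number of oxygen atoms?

3

Atom tally by fragment:
  CH3OOCCH2 → C:3 H:5 O:2
  CH2 → C:1 H:2
  CH(CF3) → C:2 H:1 F:3
  CH2 → C:1 H:2
  CH(OC2H5) → C:3 H:6 O:1
  CH2 → C:1 H:2
  CH3 → C:1 H:3
Element totals:
  C: 12
  H: 21
  F: 3
  O: 3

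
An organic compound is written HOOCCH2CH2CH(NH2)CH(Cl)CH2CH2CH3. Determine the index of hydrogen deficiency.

1

Element totals:
  C: 8
  H: 16
  Cl: 1
  N: 1
  O: 2
Molecular formula: C8H16ClNO2.
DoU = (2C + 2 + N − H − X) / 2 = (2·8 + 2 + 1 − 16 − 1) / 2 = 1.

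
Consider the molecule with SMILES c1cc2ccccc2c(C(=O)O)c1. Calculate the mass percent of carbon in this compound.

Atom tally by fragment:
  naphthalene ring system core → C:10 H:8
  (− 1 ring H displaced by substituents)
  + COOH → C:1 H:1 O:2
Element totals:
  C: 11
  H: 8
  O: 2
Molecular formula: C11H8O2.
Molar mass = 172.183 g/mol.
Mass from C: 11 × 12.011 = 132.121 g/mol.
%C = 132.121 / 172.183 × 100 = 76.73%.

76.73%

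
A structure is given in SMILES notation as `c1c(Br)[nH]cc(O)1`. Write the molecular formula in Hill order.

Atom tally by fragment:
  pyrrole ring core → C:4 H:5 N:1
  (− 2 ring H displaced by substituents)
  + Br → Br:1
  + OH → O:1 H:1
Element totals:
  C: 4
  H: 4
  Br: 1
  N: 1
  O: 1

C4H4BrNO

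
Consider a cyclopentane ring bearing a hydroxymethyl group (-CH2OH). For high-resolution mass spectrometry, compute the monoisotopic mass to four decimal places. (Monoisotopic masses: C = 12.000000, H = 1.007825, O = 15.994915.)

Atom tally by fragment:
  cyclopentane ring core → C:5 H:10
  (− 1 ring H displaced by substituents)
  + CH2OH → C:1 H:3 O:1
Element totals:
  C: 6
  H: 12
  O: 1
Molecular formula: C6H12O.
  M = 6(12.0) + 12(1.007825) + 15.994915
    = 72.000000 + 12.093900 + 15.994915 = 100.088815

100.0888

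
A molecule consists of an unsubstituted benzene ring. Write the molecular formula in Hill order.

Atom tally by fragment:
  benzene ring core → C:6 H:6
Element totals:
  C: 6
  H: 6

C6H6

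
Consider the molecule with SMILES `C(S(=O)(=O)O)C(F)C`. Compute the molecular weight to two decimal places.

142.14 g/mol

Atom tally by fragment:
  HO3SCH2 → C:1 H:3 S:1 O:3
  CH(F) → C:1 H:1 F:1
  CH3 → C:1 H:3
Element totals:
  C: 3
  H: 7
  F: 1
  O: 3
  S: 1
Molecular formula: C3H7FO3S.
  M = 3(12.011) + 7(1.008) + 18.998 + 3(15.999) + 32.06
    = 36.033 + 7.056 + 18.998 + 47.997 + 32.060 = 142.144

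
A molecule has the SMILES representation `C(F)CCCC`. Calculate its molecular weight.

Atom tally by fragment:
  FCH2 → C:1 H:2 F:1
  CH2 → C:1 H:2
  CH2 → C:1 H:2
  CH2 → C:1 H:2
  CH3 → C:1 H:3
Element totals:
  C: 5
  H: 11
  F: 1
Molecular formula: C5H11F.
  M = 5(12.011) + 11(1.008) + 18.998
    = 60.055 + 11.088 + 18.998 = 90.141

90.14 g/mol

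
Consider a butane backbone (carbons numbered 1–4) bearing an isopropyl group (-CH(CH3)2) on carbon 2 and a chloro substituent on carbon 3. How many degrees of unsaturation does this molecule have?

Atom tally by fragment:
  CH3 → C:1 H:3
  CH(CH(CH3)2) → C:4 H:8
  CH(Cl) → C:1 H:1 Cl:1
  CH3 → C:1 H:3
Element totals:
  C: 7
  H: 15
  Cl: 1
Molecular formula: C7H15Cl.
DoU = (2C + 2 + N − H − X) / 2 = (2·7 + 2 + 0 − 15 − 1) / 2 = 0.

0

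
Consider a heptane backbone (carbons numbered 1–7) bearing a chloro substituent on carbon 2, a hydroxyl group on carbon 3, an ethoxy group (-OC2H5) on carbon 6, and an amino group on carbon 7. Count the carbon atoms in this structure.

Atom tally by fragment:
  CH3 → C:1 H:3
  CH(Cl) → C:1 H:1 Cl:1
  CH(OH) → C:1 H:2 O:1
  CH2 → C:1 H:2
  CH2 → C:1 H:2
  CH(OC2H5) → C:3 H:6 O:1
  CH2NH2 → C:1 H:4 N:1
Element totals:
  C: 9
  H: 20
  Cl: 1
  N: 1
  O: 2

9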